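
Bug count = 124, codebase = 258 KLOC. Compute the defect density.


Defect density = defects / KLOC
Defect density = 124 / 258
Defect density = 0.481 defects/KLOC

0.481 defects/KLOC


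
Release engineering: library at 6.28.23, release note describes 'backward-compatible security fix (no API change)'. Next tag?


Current: 6.28.23
Change category: 'backward-compatible security fix (no API change)' → patch bump
SemVer rule: patch bump → increment PATCH (MAJOR and MINOR unchanged)
New: 6.28.24

6.28.24


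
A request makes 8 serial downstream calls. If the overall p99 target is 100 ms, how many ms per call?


Formula: per_stage = total_budget / stages
per_stage = 100 / 8
per_stage = 12.5 ms

12.5 ms


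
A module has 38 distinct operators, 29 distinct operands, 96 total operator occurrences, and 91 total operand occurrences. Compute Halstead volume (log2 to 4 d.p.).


Formula: V = N * log2(η), where N = N1 + N2 and η = η1 + η2
η = 38 + 29 = 67
N = 96 + 91 = 187
log2(67) ≈ 6.0661
V = 187 * 6.0661 = 1134.36

1134.36


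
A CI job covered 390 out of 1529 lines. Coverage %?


Coverage = covered / total * 100
Coverage = 390 / 1529 * 100
Coverage = 25.51%

25.51%


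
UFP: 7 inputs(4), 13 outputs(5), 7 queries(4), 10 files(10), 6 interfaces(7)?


UFP = EI*4 + EO*5 + EQ*4 + ILF*10 + EIF*7
UFP = 7*4 + 13*5 + 7*4 + 10*10 + 6*7
UFP = 28 + 65 + 28 + 100 + 42
UFP = 263

263


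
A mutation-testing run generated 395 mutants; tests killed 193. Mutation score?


Mutation score = killed / total * 100
Mutation score = 193 / 395 * 100
Mutation score = 48.86%

48.86%


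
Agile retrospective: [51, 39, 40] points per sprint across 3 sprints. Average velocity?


Formula: Avg velocity = Total points / Number of sprints
Points: [51, 39, 40]
Sum = 51 + 39 + 40 = 130
Avg velocity = 130 / 3 = 43.33 points/sprint

43.33 points/sprint


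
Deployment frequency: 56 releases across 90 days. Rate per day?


Formula: deployments per day = releases / days
= 56 / 90
= 0.622 deploys/day
(equivalently, 4.36 deploys/week)

0.622 deploys/day


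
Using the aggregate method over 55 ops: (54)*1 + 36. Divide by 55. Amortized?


Formula: Amortized cost = Total cost / Operations
Total cost = (54 * 1) + (1 * 36)
Total cost = 54 + 36 = 90
Amortized = 90 / 55 = 1.6364

1.6364


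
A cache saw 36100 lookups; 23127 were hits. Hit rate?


Formula: hit rate = hits / (hits + misses) * 100
hit rate = 23127 / (23127 + 12973) * 100
hit rate = 23127 / 36100 * 100
hit rate = 64.06%

64.06%


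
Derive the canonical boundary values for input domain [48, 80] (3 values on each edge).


Range: [48, 80]
Boundaries: just below min, min, min+1, max-1, max, just above max
Values: [47, 48, 49, 79, 80, 81]

[47, 48, 49, 79, 80, 81]


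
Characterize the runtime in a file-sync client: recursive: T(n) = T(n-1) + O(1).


Reasoning: linear recursion with constant work per frame
Complexity: O(n)

O(n)


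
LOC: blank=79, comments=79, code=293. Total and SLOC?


Total LOC = blank + comment + code
Total LOC = 79 + 79 + 293 = 451
SLOC (source only) = code = 293

Total LOC: 451, SLOC: 293


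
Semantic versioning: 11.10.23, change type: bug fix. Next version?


Current: 11.10.23
Change category: 'bug fix' → patch bump
SemVer rule: patch bump → increment PATCH (MAJOR and MINOR unchanged)
New: 11.10.24

11.10.24


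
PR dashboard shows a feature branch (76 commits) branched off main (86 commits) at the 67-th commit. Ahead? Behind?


Common ancestor: commit #67
feature commits after divergence: 76 - 67 = 9
main commits after divergence: 86 - 67 = 19
feature is 9 commits ahead of main
main is 19 commits ahead of feature

feature ahead: 9, main ahead: 19


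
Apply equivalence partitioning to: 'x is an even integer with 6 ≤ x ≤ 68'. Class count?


Constraint: even integers in [6, 68]
Class 1: x < 6 — out-of-range invalid
Class 2: x in [6,68] but odd — wrong type invalid
Class 3: x in [6,68] and even — valid
Class 4: x > 68 — out-of-range invalid
Total equivalence classes: 4

4 equivalence classes


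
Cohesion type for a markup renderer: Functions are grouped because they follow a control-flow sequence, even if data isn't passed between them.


Reasoning: Grouped by order of execution within a routine, not by data flow
Type: Procedural cohesion

Procedural cohesion


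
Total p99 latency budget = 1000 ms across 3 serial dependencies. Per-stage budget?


Formula: per_stage = total_budget / stages
per_stage = 1000 / 3
per_stage = 333.33 ms

333.33 ms


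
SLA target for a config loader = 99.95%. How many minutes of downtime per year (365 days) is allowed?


Formula: allowed downtime = period * (100 - SLA) / 100
Period (year (365 days)) = 525600 minutes
Unavailability fraction = (100 - 99.95) / 100
Allowed downtime = 525600 * (100 - 99.95) / 100
Allowed downtime = 262.8 minutes

262.8 minutes


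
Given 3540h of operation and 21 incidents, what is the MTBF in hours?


Formula: MTBF = Total operating time / Number of failures
MTBF = 3540 / 21
MTBF = 168.57 hours

168.57 hours


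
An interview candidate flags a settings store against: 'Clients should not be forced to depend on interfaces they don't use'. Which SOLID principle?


This describes the Interface Segregation Principle (ISP)

Interface Segregation Principle (ISP)


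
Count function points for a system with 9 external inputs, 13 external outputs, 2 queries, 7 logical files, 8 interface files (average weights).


UFP = EI*4 + EO*5 + EQ*4 + ILF*10 + EIF*7
UFP = 9*4 + 13*5 + 2*4 + 7*10 + 8*7
UFP = 36 + 65 + 8 + 70 + 56
UFP = 235

235


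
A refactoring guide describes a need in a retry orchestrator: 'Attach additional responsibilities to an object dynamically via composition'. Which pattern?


This matches the Decorator pattern

Decorator


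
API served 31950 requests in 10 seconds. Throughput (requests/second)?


Formula: throughput = requests / seconds
throughput = 31950 / 10
throughput = 3195.0 requests/second

3195.0 requests/second


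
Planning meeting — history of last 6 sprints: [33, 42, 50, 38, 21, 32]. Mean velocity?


Formula: Avg velocity = Total points / Number of sprints
Points: [33, 42, 50, 38, 21, 32]
Sum = 33 + 42 + 50 + 38 + 21 + 32 = 216
Avg velocity = 216 / 6 = 36.0 points/sprint

36.0 points/sprint


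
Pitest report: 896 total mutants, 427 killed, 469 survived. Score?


Mutation score = killed / total * 100
Mutation score = 427 / 896 * 100
Mutation score = 47.66%

47.66%


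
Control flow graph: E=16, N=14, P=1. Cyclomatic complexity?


Formula: V(G) = E - N + 2P
V(G) = 16 - 14 + 2*1
V(G) = 2 + 2
V(G) = 4

4


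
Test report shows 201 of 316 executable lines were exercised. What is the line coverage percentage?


Coverage = covered / total * 100
Coverage = 201 / 316 * 100
Coverage = 63.61%

63.61%


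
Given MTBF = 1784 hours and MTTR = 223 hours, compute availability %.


Availability = MTBF / (MTBF + MTTR)
Availability = 1784 / (1784 + 223)
Availability = 1784 / 2007
Availability = 88.8889%

88.8889%


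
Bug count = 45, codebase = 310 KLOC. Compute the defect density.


Defect density = defects / KLOC
Defect density = 45 / 310
Defect density = 0.145 defects/KLOC

0.145 defects/KLOC


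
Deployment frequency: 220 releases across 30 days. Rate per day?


Formula: deployments per day = releases / days
= 220 / 30
= 7.333 deploys/day
(equivalently, 51.33 deploys/week)

7.333 deploys/day


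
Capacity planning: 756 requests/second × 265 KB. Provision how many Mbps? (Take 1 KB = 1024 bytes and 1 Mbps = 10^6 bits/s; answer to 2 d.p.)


Formula: Mbps = payload_bytes * RPS * 8 / 1e6
Payload per request = 265 KB = 265 * 1024 = 271360 bytes
Total bytes/sec = 271360 * 756 = 205148160
Total bits/sec = 205148160 * 8 = 1641185280
Mbps = 1641185280 / 1e6 = 1641.19

1641.19 Mbps


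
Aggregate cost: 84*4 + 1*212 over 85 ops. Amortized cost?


Formula: Amortized cost = Total cost / Operations
Total cost = (84 * 4) + (1 * 212)
Total cost = 336 + 212 = 548
Amortized = 548 / 85 = 6.4471

6.4471


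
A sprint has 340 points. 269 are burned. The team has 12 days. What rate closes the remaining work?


Formula: Required rate = Remaining points / Days left
Remaining = 340 - 269 = 71 points
Required rate = 71 / 12 = 5.92 points/day

5.92 points/day


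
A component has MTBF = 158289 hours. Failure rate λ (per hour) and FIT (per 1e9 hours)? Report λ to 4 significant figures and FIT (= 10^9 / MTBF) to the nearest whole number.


Formula: λ = 1 / MTBF; FIT = λ × 1e9 = 1e9 / MTBF
λ = 1 / 158289 ≈ 6.318e-06 failures/hour
FIT = 1e9 / 158289 ≈ 6318 failures per 1e9 hours (nearest whole number)

λ = 6.318e-06 /h, FIT = 6318


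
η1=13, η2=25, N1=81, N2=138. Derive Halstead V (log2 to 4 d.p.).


Formula: V = N * log2(η), where N = N1 + N2 and η = η1 + η2
η = 13 + 25 = 38
N = 81 + 138 = 219
log2(38) ≈ 5.2479
V = 219 * 5.2479 = 1149.29

1149.29


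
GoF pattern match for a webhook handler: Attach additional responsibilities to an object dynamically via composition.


This matches the Decorator pattern

Decorator


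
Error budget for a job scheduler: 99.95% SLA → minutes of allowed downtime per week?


Formula: allowed downtime = period * (100 - SLA) / 100
Period (week) = 10080 minutes
Unavailability fraction = (100 - 99.95) / 100
Allowed downtime = 10080 * (100 - 99.95) / 100
Allowed downtime = 5.04 minutes

5.04 minutes


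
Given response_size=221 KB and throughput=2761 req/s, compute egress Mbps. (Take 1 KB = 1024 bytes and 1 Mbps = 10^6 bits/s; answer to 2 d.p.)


Formula: Mbps = payload_bytes * RPS * 8 / 1e6
Payload per request = 221 KB = 221 * 1024 = 226304 bytes
Total bytes/sec = 226304 * 2761 = 624825344
Total bits/sec = 624825344 * 8 = 4998602752
Mbps = 4998602752 / 1e6 = 4998.6

4998.6 Mbps


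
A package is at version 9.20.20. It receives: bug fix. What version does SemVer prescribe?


Current: 9.20.20
Change category: 'bug fix' → patch bump
SemVer rule: patch bump → increment PATCH (MAJOR and MINOR unchanged)
New: 9.20.21

9.20.21


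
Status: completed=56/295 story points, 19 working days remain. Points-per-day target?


Formula: Required rate = Remaining points / Days left
Remaining = 295 - 56 = 239 points
Required rate = 239 / 19 = 12.58 points/day

12.58 points/day


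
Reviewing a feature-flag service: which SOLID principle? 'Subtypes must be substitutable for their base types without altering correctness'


This describes the Liskov Substitution Principle (LSP)

Liskov Substitution Principle (LSP)


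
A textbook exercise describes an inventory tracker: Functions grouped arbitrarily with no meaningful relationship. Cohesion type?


Reasoning: Worst: random grouping
Type: Coincidental cohesion

Coincidental cohesion


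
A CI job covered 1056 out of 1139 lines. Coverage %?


Coverage = covered / total * 100
Coverage = 1056 / 1139 * 100
Coverage = 92.71%

92.71%


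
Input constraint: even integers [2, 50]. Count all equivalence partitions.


Constraint: even integers in [2, 50]
Class 1: x < 2 — out-of-range invalid
Class 2: x in [2,50] but odd — wrong type invalid
Class 3: x in [2,50] and even — valid
Class 4: x > 50 — out-of-range invalid
Total equivalence classes: 4

4 equivalence classes


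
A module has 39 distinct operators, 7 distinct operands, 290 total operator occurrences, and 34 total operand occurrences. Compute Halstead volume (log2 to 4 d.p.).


Formula: V = N * log2(η), where N = N1 + N2 and η = η1 + η2
η = 39 + 7 = 46
N = 290 + 34 = 324
log2(46) ≈ 5.5236
V = 324 * 5.5236 = 1789.65

1789.65


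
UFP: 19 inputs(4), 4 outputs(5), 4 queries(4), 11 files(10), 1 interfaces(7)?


UFP = EI*4 + EO*5 + EQ*4 + ILF*10 + EIF*7
UFP = 19*4 + 4*5 + 4*4 + 11*10 + 1*7
UFP = 76 + 20 + 16 + 110 + 7
UFP = 229

229


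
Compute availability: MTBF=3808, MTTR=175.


Availability = MTBF / (MTBF + MTTR)
Availability = 3808 / (3808 + 175)
Availability = 3808 / 3983
Availability = 95.6063%

95.6063%


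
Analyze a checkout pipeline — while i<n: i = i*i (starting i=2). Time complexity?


Reasoning: squaring drives double-exponential growth; iterations ~ log log n
Complexity: O(log log n)

O(log log n)


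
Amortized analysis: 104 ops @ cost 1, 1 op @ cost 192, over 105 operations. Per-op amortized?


Formula: Amortized cost = Total cost / Operations
Total cost = (104 * 1) + (1 * 192)
Total cost = 104 + 192 = 296
Amortized = 296 / 105 = 2.819

2.819


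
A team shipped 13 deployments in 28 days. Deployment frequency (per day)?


Formula: deployments per day = releases / days
= 13 / 28
= 0.464 deploys/day
(equivalently, 3.25 deploys/week)

0.464 deploys/day


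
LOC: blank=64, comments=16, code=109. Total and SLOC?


Total LOC = blank + comment + code
Total LOC = 64 + 16 + 109 = 189
SLOC (source only) = code = 109

Total LOC: 189, SLOC: 109


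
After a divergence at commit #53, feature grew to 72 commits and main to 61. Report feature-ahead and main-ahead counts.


Common ancestor: commit #53
feature commits after divergence: 72 - 53 = 19
main commits after divergence: 61 - 53 = 8
feature is 19 commits ahead of main
main is 8 commits ahead of feature

feature ahead: 19, main ahead: 8


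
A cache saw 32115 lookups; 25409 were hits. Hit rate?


Formula: hit rate = hits / (hits + misses) * 100
hit rate = 25409 / (25409 + 6706) * 100
hit rate = 25409 / 32115 * 100
hit rate = 79.12%

79.12%


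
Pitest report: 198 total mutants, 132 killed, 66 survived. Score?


Mutation score = killed / total * 100
Mutation score = 132 / 198 * 100
Mutation score = 66.67%

66.67%


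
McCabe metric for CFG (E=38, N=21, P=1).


Formula: V(G) = E - N + 2P
V(G) = 38 - 21 + 2*1
V(G) = 17 + 2
V(G) = 19

19


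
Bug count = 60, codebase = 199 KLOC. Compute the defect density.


Defect density = defects / KLOC
Defect density = 60 / 199
Defect density = 0.302 defects/KLOC

0.302 defects/KLOC


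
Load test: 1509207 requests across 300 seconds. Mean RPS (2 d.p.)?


Formula: throughput = requests / seconds
throughput = 1509207 / 300
throughput = 5030.69 requests/second

5030.69 requests/second


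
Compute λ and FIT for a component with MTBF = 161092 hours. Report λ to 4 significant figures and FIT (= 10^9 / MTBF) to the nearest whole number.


Formula: λ = 1 / MTBF; FIT = λ × 1e9 = 1e9 / MTBF
λ = 1 / 161092 ≈ 6.208e-06 failures/hour
FIT = 1e9 / 161092 ≈ 6208 failures per 1e9 hours (nearest whole number)

λ = 6.208e-06 /h, FIT = 6208


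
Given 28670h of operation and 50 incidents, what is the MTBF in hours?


Formula: MTBF = Total operating time / Number of failures
MTBF = 28670 / 50
MTBF = 573.4 hours

573.4 hours


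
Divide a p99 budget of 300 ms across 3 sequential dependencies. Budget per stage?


Formula: per_stage = total_budget / stages
per_stage = 300 / 3
per_stage = 100.0 ms

100.0 ms


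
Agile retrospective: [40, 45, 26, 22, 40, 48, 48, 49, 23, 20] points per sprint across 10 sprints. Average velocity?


Formula: Avg velocity = Total points / Number of sprints
Points: [40, 45, 26, 22, 40, 48, 48, 49, 23, 20]
Sum = 40 + 45 + 26 + 22 + 40 + 48 + 48 + 49 + 23 + 20 = 361
Avg velocity = 361 / 10 = 36.1 points/sprint

36.1 points/sprint


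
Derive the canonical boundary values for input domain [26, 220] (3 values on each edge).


Range: [26, 220]
Boundaries: just below min, min, min+1, max-1, max, just above max
Values: [25, 26, 27, 219, 220, 221]

[25, 26, 27, 219, 220, 221]


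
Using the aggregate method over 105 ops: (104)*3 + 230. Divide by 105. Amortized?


Formula: Amortized cost = Total cost / Operations
Total cost = (104 * 3) + (1 * 230)
Total cost = 312 + 230 = 542
Amortized = 542 / 105 = 5.1619

5.1619


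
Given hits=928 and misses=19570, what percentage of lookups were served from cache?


Formula: hit rate = hits / (hits + misses) * 100
hit rate = 928 / (928 + 19570) * 100
hit rate = 928 / 20498 * 100
hit rate = 4.53%

4.53%


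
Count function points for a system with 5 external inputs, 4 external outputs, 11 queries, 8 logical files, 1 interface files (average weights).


UFP = EI*4 + EO*5 + EQ*4 + ILF*10 + EIF*7
UFP = 5*4 + 4*5 + 11*4 + 8*10 + 1*7
UFP = 20 + 20 + 44 + 80 + 7
UFP = 171

171


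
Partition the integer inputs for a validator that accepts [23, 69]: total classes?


Valid range: [23, 69]
Class 1: x < 23 — invalid
Class 2: 23 ≤ x ≤ 69 — valid
Class 3: x > 69 — invalid
Total equivalence classes: 3

3 equivalence classes


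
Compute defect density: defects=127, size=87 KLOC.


Defect density = defects / KLOC
Defect density = 127 / 87
Defect density = 1.46 defects/KLOC

1.46 defects/KLOC


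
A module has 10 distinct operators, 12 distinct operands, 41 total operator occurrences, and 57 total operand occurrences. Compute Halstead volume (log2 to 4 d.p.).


Formula: V = N * log2(η), where N = N1 + N2 and η = η1 + η2
η = 10 + 12 = 22
N = 41 + 57 = 98
log2(22) ≈ 4.4594
V = 98 * 4.4594 = 437.02

437.02


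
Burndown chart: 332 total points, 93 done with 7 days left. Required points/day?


Formula: Required rate = Remaining points / Days left
Remaining = 332 - 93 = 239 points
Required rate = 239 / 7 = 34.14 points/day

34.14 points/day


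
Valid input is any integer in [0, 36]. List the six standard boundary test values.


Range: [0, 36]
Boundaries: just below min, min, min+1, max-1, max, just above max
Values: [-1, 0, 1, 35, 36, 37]

[-1, 0, 1, 35, 36, 37]


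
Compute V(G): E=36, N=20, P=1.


Formula: V(G) = E - N + 2P
V(G) = 36 - 20 + 2*1
V(G) = 16 + 2
V(G) = 18

18


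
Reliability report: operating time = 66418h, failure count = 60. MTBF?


Formula: MTBF = Total operating time / Number of failures
MTBF = 66418 / 60
MTBF = 1106.97 hours

1106.97 hours


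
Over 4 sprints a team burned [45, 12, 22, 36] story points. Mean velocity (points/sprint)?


Formula: Avg velocity = Total points / Number of sprints
Points: [45, 12, 22, 36]
Sum = 45 + 12 + 22 + 36 = 115
Avg velocity = 115 / 4 = 28.75 points/sprint

28.75 points/sprint


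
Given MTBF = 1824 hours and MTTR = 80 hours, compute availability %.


Availability = MTBF / (MTBF + MTTR)
Availability = 1824 / (1824 + 80)
Availability = 1824 / 1904
Availability = 95.7983%

95.7983%


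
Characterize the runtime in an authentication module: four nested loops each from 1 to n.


Reasoning: four levels of nesting
Complexity: O(n^4)

O(n^4)


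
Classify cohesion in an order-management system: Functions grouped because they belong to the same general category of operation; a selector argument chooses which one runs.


Reasoning: Grouped by category of activity, not by data or sequence
Type: Logical cohesion

Logical cohesion


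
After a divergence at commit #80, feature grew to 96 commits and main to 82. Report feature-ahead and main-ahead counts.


Common ancestor: commit #80
feature commits after divergence: 96 - 80 = 16
main commits after divergence: 82 - 80 = 2
feature is 16 commits ahead of main
main is 2 commits ahead of feature

feature ahead: 16, main ahead: 2


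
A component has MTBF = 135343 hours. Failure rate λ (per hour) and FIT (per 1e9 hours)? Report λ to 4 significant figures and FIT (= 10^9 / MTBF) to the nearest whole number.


Formula: λ = 1 / MTBF; FIT = λ × 1e9 = 1e9 / MTBF
λ = 1 / 135343 ≈ 7.389e-06 failures/hour
FIT = 1e9 / 135343 ≈ 7389 failures per 1e9 hours (nearest whole number)

λ = 7.389e-06 /h, FIT = 7389


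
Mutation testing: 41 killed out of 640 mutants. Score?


Mutation score = killed / total * 100
Mutation score = 41 / 640 * 100
Mutation score = 6.41%

6.41%


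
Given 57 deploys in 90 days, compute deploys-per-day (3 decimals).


Formula: deployments per day = releases / days
= 57 / 90
= 0.633 deploys/day
(equivalently, 4.43 deploys/week)

0.633 deploys/day


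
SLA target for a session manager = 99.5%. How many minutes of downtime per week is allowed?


Formula: allowed downtime = period * (100 - SLA) / 100
Period (week) = 10080 minutes
Unavailability fraction = (100 - 99.5) / 100
Allowed downtime = 10080 * (100 - 99.5) / 100
Allowed downtime = 50.4 minutes

50.4 minutes


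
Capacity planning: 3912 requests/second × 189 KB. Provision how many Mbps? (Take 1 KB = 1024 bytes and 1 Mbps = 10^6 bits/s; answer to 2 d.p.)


Formula: Mbps = payload_bytes * RPS * 8 / 1e6
Payload per request = 189 KB = 189 * 1024 = 193536 bytes
Total bytes/sec = 193536 * 3912 = 757112832
Total bits/sec = 757112832 * 8 = 6056902656
Mbps = 6056902656 / 1e6 = 6056.9

6056.9 Mbps


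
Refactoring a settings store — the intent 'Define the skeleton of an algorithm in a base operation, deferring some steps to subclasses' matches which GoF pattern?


This matches the Template Method pattern

Template Method


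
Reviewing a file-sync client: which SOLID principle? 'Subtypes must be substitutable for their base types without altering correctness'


This describes the Liskov Substitution Principle (LSP)

Liskov Substitution Principle (LSP)


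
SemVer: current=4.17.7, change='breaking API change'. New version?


Current: 4.17.7
Change category: 'breaking API change' → major bump
SemVer rule: major bump → increment MAJOR, reset MINOR and PATCH to 0
New: 5.0.0

5.0.0


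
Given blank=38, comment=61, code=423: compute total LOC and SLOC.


Total LOC = blank + comment + code
Total LOC = 38 + 61 + 423 = 522
SLOC (source only) = code = 423

Total LOC: 522, SLOC: 423


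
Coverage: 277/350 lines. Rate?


Coverage = covered / total * 100
Coverage = 277 / 350 * 100
Coverage = 79.14%

79.14%


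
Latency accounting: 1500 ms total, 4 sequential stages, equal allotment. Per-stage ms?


Formula: per_stage = total_budget / stages
per_stage = 1500 / 4
per_stage = 375.0 ms

375.0 ms


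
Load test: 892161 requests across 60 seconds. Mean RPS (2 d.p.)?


Formula: throughput = requests / seconds
throughput = 892161 / 60
throughput = 14869.35 requests/second

14869.35 requests/second


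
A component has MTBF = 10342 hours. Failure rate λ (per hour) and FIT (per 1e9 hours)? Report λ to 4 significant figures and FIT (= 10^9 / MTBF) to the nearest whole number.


Formula: λ = 1 / MTBF; FIT = λ × 1e9 = 1e9 / MTBF
λ = 1 / 10342 ≈ 9.669e-05 failures/hour
FIT = 1e9 / 10342 ≈ 96693 failures per 1e9 hours (nearest whole number)

λ = 9.669e-05 /h, FIT = 96693


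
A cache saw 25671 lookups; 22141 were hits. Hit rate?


Formula: hit rate = hits / (hits + misses) * 100
hit rate = 22141 / (22141 + 3530) * 100
hit rate = 22141 / 25671 * 100
hit rate = 86.25%

86.25%


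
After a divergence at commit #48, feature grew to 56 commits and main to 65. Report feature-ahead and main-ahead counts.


Common ancestor: commit #48
feature commits after divergence: 56 - 48 = 8
main commits after divergence: 65 - 48 = 17
feature is 8 commits ahead of main
main is 17 commits ahead of feature

feature ahead: 8, main ahead: 17


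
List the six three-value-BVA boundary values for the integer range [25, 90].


Range: [25, 90]
Boundaries: just below min, min, min+1, max-1, max, just above max
Values: [24, 25, 26, 89, 90, 91]

[24, 25, 26, 89, 90, 91]


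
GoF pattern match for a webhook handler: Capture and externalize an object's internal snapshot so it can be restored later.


This matches the Memento pattern

Memento


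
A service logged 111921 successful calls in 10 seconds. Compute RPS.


Formula: throughput = requests / seconds
throughput = 111921 / 10
throughput = 11192.1 requests/second

11192.1 requests/second


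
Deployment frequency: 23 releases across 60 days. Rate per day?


Formula: deployments per day = releases / days
= 23 / 60
= 0.383 deploys/day
(equivalently, 2.68 deploys/week)

0.383 deploys/day


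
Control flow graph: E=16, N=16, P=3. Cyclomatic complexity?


Formula: V(G) = E - N + 2P
V(G) = 16 - 16 + 2*3
V(G) = 0 + 6
V(G) = 6

6


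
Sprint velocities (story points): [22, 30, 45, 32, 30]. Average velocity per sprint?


Formula: Avg velocity = Total points / Number of sprints
Points: [22, 30, 45, 32, 30]
Sum = 22 + 30 + 45 + 32 + 30 = 159
Avg velocity = 159 / 5 = 31.8 points/sprint

31.8 points/sprint


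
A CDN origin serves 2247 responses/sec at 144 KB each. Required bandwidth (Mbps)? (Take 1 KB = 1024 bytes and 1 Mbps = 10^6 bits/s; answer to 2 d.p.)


Formula: Mbps = payload_bytes * RPS * 8 / 1e6
Payload per request = 144 KB = 144 * 1024 = 147456 bytes
Total bytes/sec = 147456 * 2247 = 331333632
Total bits/sec = 331333632 * 8 = 2650669056
Mbps = 2650669056 / 1e6 = 2650.67

2650.67 Mbps


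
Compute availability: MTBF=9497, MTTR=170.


Availability = MTBF / (MTBF + MTTR)
Availability = 9497 / (9497 + 170)
Availability = 9497 / 9667
Availability = 98.2414%

98.2414%


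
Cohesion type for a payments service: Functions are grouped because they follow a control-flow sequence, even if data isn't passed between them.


Reasoning: Grouped by order of execution within a routine, not by data flow
Type: Procedural cohesion

Procedural cohesion


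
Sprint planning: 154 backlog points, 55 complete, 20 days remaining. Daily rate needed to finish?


Formula: Required rate = Remaining points / Days left
Remaining = 154 - 55 = 99 points
Required rate = 99 / 20 = 4.95 points/day

4.95 points/day


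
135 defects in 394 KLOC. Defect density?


Defect density = defects / KLOC
Defect density = 135 / 394
Defect density = 0.343 defects/KLOC

0.343 defects/KLOC


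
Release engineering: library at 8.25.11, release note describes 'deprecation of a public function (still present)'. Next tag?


Current: 8.25.11
Change category: 'deprecation of a public function (still present)' → minor bump
SemVer rule: minor bump → increment MINOR, reset PATCH to 0 (MAJOR unchanged)
New: 8.26.0

8.26.0


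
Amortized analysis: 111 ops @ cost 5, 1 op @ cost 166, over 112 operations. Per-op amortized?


Formula: Amortized cost = Total cost / Operations
Total cost = (111 * 5) + (1 * 166)
Total cost = 555 + 166 = 721
Amortized = 721 / 112 = 6.4375

6.4375


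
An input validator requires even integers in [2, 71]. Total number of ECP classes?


Constraint: even integers in [2, 71]
Class 1: x < 2 — out-of-range invalid
Class 2: x in [2,71] but odd — wrong type invalid
Class 3: x in [2,71] and even — valid
Class 4: x > 71 — out-of-range invalid
Total equivalence classes: 4

4 equivalence classes


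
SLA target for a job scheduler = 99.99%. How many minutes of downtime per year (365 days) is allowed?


Formula: allowed downtime = period * (100 - SLA) / 100
Period (year (365 days)) = 525600 minutes
Unavailability fraction = (100 - 99.99) / 100
Allowed downtime = 525600 * (100 - 99.99) / 100
Allowed downtime = 52.56 minutes

52.56 minutes


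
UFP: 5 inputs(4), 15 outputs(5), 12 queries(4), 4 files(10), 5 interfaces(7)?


UFP = EI*4 + EO*5 + EQ*4 + ILF*10 + EIF*7
UFP = 5*4 + 15*5 + 12*4 + 4*10 + 5*7
UFP = 20 + 75 + 48 + 40 + 35
UFP = 218

218


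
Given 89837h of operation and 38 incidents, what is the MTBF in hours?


Formula: MTBF = Total operating time / Number of failures
MTBF = 89837 / 38
MTBF = 2364.13 hours

2364.13 hours


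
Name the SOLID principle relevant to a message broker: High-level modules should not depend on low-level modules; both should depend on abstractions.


This describes the Dependency Inversion Principle (DIP)

Dependency Inversion Principle (DIP)


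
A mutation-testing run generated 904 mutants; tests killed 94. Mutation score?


Mutation score = killed / total * 100
Mutation score = 94 / 904 * 100
Mutation score = 10.4%

10.4%


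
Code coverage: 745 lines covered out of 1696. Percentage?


Coverage = covered / total * 100
Coverage = 745 / 1696 * 100
Coverage = 43.93%

43.93%


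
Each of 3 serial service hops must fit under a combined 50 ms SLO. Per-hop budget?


Formula: per_stage = total_budget / stages
per_stage = 50 / 3
per_stage = 16.67 ms

16.67 ms


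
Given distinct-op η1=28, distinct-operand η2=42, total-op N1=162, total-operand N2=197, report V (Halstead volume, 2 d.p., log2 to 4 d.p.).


Formula: V = N * log2(η), where N = N1 + N2 and η = η1 + η2
η = 28 + 42 = 70
N = 162 + 197 = 359
log2(70) ≈ 6.1293
V = 359 * 6.1293 = 2200.42

2200.42


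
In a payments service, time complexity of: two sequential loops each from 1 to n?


Reasoning: sequential dominates: O(n) + O(n) = O(n)
Complexity: O(n)

O(n)


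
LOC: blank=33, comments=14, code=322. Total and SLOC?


Total LOC = blank + comment + code
Total LOC = 33 + 14 + 322 = 369
SLOC (source only) = code = 322

Total LOC: 369, SLOC: 322


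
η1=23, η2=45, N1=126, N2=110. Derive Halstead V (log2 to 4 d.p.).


Formula: V = N * log2(η), where N = N1 + N2 and η = η1 + η2
η = 23 + 45 = 68
N = 126 + 110 = 236
log2(68) ≈ 6.0875
V = 236 * 6.0875 = 1436.65

1436.65


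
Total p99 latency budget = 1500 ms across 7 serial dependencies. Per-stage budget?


Formula: per_stage = total_budget / stages
per_stage = 1500 / 7
per_stage = 214.29 ms

214.29 ms


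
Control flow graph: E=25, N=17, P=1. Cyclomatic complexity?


Formula: V(G) = E - N + 2P
V(G) = 25 - 17 + 2*1
V(G) = 8 + 2
V(G) = 10

10


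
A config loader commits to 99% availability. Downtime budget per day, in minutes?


Formula: allowed downtime = period * (100 - SLA) / 100
Period (day) = 1440 minutes
Unavailability fraction = (100 - 99.0) / 100
Allowed downtime = 1440 * (100 - 99.0) / 100
Allowed downtime = 14.4 minutes

14.4 minutes


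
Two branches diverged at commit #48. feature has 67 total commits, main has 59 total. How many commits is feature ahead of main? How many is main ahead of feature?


Common ancestor: commit #48
feature commits after divergence: 67 - 48 = 19
main commits after divergence: 59 - 48 = 11
feature is 19 commits ahead of main
main is 11 commits ahead of feature

feature ahead: 19, main ahead: 11


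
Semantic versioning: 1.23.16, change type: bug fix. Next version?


Current: 1.23.16
Change category: 'bug fix' → patch bump
SemVer rule: patch bump → increment PATCH (MAJOR and MINOR unchanged)
New: 1.23.17

1.23.17


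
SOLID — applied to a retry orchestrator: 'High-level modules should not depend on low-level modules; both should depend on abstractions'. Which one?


This describes the Dependency Inversion Principle (DIP)

Dependency Inversion Principle (DIP)


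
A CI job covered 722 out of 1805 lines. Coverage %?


Coverage = covered / total * 100
Coverage = 722 / 1805 * 100
Coverage = 40.0%

40.0%


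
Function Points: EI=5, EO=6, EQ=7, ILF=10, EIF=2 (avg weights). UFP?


UFP = EI*4 + EO*5 + EQ*4 + ILF*10 + EIF*7
UFP = 5*4 + 6*5 + 7*4 + 10*10 + 2*7
UFP = 20 + 30 + 28 + 100 + 14
UFP = 192

192


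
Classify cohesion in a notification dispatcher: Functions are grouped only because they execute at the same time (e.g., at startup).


Reasoning: Related by timing only
Type: Temporal cohesion

Temporal cohesion


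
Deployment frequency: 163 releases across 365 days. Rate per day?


Formula: deployments per day = releases / days
= 163 / 365
= 0.447 deploys/day
(equivalently, 3.13 deploys/week)

0.447 deploys/day


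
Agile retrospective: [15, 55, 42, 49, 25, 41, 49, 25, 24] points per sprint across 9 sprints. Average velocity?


Formula: Avg velocity = Total points / Number of sprints
Points: [15, 55, 42, 49, 25, 41, 49, 25, 24]
Sum = 15 + 55 + 42 + 49 + 25 + 41 + 49 + 25 + 24 = 325
Avg velocity = 325 / 9 = 36.11 points/sprint

36.11 points/sprint


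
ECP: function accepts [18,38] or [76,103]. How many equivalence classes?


Valid ranges: [18,38] and [76,103]
Class 1: x < 18 — invalid
Class 2: 18 ≤ x ≤ 38 — valid
Class 3: 38 < x < 76 — invalid (gap between ranges)
Class 4: 76 ≤ x ≤ 103 — valid
Class 5: x > 103 — invalid
Total equivalence classes: 5

5 equivalence classes


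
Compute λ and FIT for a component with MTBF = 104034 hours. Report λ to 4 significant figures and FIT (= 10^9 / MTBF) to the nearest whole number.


Formula: λ = 1 / MTBF; FIT = λ × 1e9 = 1e9 / MTBF
λ = 1 / 104034 ≈ 9.612e-06 failures/hour
FIT = 1e9 / 104034 ≈ 9612 failures per 1e9 hours (nearest whole number)

λ = 9.612e-06 /h, FIT = 9612


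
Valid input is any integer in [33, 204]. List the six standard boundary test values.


Range: [33, 204]
Boundaries: just below min, min, min+1, max-1, max, just above max
Values: [32, 33, 34, 203, 204, 205]

[32, 33, 34, 203, 204, 205]


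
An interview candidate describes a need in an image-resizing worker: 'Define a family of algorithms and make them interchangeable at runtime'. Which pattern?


This matches the Strategy pattern

Strategy


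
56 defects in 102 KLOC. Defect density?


Defect density = defects / KLOC
Defect density = 56 / 102
Defect density = 0.549 defects/KLOC

0.549 defects/KLOC


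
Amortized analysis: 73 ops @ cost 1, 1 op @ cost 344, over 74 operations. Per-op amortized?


Formula: Amortized cost = Total cost / Operations
Total cost = (73 * 1) + (1 * 344)
Total cost = 73 + 344 = 417
Amortized = 417 / 74 = 5.6351

5.6351


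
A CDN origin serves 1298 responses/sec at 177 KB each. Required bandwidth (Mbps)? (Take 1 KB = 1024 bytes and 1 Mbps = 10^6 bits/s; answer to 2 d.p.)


Formula: Mbps = payload_bytes * RPS * 8 / 1e6
Payload per request = 177 KB = 177 * 1024 = 181248 bytes
Total bytes/sec = 181248 * 1298 = 235259904
Total bits/sec = 235259904 * 8 = 1882079232
Mbps = 1882079232 / 1e6 = 1882.08

1882.08 Mbps


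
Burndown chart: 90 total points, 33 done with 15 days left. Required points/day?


Formula: Required rate = Remaining points / Days left
Remaining = 90 - 33 = 57 points
Required rate = 57 / 15 = 3.8 points/day

3.8 points/day


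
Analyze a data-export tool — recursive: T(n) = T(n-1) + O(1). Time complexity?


Reasoning: linear recursion with constant work per frame
Complexity: O(n)

O(n)


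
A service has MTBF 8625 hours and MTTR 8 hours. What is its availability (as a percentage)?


Availability = MTBF / (MTBF + MTTR)
Availability = 8625 / (8625 + 8)
Availability = 8625 / 8633
Availability = 99.9073%

99.9073%


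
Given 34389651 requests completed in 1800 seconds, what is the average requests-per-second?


Formula: throughput = requests / seconds
throughput = 34389651 / 1800
throughput = 19105.36 requests/second

19105.36 requests/second


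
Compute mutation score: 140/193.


Mutation score = killed / total * 100
Mutation score = 140 / 193 * 100
Mutation score = 72.54%

72.54%


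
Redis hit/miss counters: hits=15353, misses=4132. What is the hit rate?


Formula: hit rate = hits / (hits + misses) * 100
hit rate = 15353 / (15353 + 4132) * 100
hit rate = 15353 / 19485 * 100
hit rate = 78.79%

78.79%


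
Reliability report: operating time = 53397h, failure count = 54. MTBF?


Formula: MTBF = Total operating time / Number of failures
MTBF = 53397 / 54
MTBF = 988.83 hours

988.83 hours


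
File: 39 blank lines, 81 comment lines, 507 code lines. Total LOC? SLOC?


Total LOC = blank + comment + code
Total LOC = 39 + 81 + 507 = 627
SLOC (source only) = code = 507

Total LOC: 627, SLOC: 507


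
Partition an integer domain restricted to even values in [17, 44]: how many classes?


Constraint: even integers in [17, 44]
Class 1: x < 17 — out-of-range invalid
Class 2: x in [17,44] but odd — wrong type invalid
Class 3: x in [17,44] and even — valid
Class 4: x > 44 — out-of-range invalid
Total equivalence classes: 4

4 equivalence classes


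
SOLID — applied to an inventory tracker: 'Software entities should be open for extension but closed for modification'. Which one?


This describes the Open/Closed Principle (OCP)

Open/Closed Principle (OCP)


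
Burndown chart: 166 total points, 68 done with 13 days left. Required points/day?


Formula: Required rate = Remaining points / Days left
Remaining = 166 - 68 = 98 points
Required rate = 98 / 13 = 7.54 points/day

7.54 points/day


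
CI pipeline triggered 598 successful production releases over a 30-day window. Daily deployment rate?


Formula: deployments per day = releases / days
= 598 / 30
= 19.933 deploys/day
(equivalently, 139.53 deploys/week)

19.933 deploys/day


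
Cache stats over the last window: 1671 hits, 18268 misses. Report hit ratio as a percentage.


Formula: hit rate = hits / (hits + misses) * 100
hit rate = 1671 / (1671 + 18268) * 100
hit rate = 1671 / 19939 * 100
hit rate = 8.38%

8.38%


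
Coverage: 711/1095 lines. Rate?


Coverage = covered / total * 100
Coverage = 711 / 1095 * 100
Coverage = 64.93%

64.93%


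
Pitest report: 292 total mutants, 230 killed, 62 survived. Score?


Mutation score = killed / total * 100
Mutation score = 230 / 292 * 100
Mutation score = 78.77%

78.77%


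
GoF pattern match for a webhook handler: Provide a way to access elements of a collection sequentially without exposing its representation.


This matches the Iterator pattern

Iterator


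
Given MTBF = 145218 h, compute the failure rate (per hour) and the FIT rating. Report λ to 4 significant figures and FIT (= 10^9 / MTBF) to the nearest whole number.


Formula: λ = 1 / MTBF; FIT = λ × 1e9 = 1e9 / MTBF
λ = 1 / 145218 ≈ 6.886e-06 failures/hour
FIT = 1e9 / 145218 ≈ 6886 failures per 1e9 hours (nearest whole number)

λ = 6.886e-06 /h, FIT = 6886


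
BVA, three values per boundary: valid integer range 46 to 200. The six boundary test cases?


Range: [46, 200]
Boundaries: just below min, min, min+1, max-1, max, just above max
Values: [45, 46, 47, 199, 200, 201]

[45, 46, 47, 199, 200, 201]


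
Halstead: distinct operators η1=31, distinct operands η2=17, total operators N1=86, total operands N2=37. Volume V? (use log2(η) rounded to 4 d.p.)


Formula: V = N * log2(η), where N = N1 + N2 and η = η1 + η2
η = 31 + 17 = 48
N = 86 + 37 = 123
log2(48) ≈ 5.5850
V = 123 * 5.5850 = 686.96

686.96


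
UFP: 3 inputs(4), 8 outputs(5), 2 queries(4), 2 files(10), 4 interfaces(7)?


UFP = EI*4 + EO*5 + EQ*4 + ILF*10 + EIF*7
UFP = 3*4 + 8*5 + 2*4 + 2*10 + 4*7
UFP = 12 + 40 + 8 + 20 + 28
UFP = 108

108


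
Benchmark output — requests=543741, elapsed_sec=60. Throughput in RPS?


Formula: throughput = requests / seconds
throughput = 543741 / 60
throughput = 9062.35 requests/second

9062.35 requests/second


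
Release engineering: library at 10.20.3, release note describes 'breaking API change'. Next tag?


Current: 10.20.3
Change category: 'breaking API change' → major bump
SemVer rule: major bump → increment MAJOR, reset MINOR and PATCH to 0
New: 11.0.0

11.0.0


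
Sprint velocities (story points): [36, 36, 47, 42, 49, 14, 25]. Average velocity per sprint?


Formula: Avg velocity = Total points / Number of sprints
Points: [36, 36, 47, 42, 49, 14, 25]
Sum = 36 + 36 + 47 + 42 + 49 + 14 + 25 = 249
Avg velocity = 249 / 7 = 35.57 points/sprint

35.57 points/sprint


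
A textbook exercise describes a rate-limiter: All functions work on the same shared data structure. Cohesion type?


Reasoning: Functions share data
Type: Communicational cohesion

Communicational cohesion


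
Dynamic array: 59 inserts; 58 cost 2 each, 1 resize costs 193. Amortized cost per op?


Formula: Amortized cost = Total cost / Operations
Total cost = (58 * 2) + (1 * 193)
Total cost = 116 + 193 = 309
Amortized = 309 / 59 = 5.2373

5.2373
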